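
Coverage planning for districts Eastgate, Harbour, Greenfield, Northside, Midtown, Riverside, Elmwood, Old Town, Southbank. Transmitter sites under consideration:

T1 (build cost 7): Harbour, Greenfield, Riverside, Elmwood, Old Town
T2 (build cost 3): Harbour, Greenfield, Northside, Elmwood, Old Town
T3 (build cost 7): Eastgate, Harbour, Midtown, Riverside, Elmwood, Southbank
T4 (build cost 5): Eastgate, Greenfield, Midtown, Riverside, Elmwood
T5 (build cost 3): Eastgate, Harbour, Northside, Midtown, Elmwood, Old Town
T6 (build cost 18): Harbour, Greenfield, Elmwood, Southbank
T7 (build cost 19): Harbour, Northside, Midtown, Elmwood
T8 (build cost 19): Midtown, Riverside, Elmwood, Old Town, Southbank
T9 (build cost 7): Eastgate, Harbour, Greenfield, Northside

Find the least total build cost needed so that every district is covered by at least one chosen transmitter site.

T2, T3 cover every district at build cost 3 + 7 = 10.
Any cover uses at least 2 transmitter sites; among all covering selections none totals below 10.

10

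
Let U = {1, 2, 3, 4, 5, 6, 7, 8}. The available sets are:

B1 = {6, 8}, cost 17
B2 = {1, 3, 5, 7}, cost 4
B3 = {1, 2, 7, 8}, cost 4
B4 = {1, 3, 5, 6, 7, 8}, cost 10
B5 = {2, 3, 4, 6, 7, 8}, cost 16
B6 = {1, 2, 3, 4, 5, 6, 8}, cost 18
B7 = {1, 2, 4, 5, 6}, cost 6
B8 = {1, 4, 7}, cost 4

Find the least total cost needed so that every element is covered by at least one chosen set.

14

B2, B3, B7 cover every element at cost 4 + 4 + 6 = 14.
Any cover uses at least 2 sets; among all covering selections none totals below 14.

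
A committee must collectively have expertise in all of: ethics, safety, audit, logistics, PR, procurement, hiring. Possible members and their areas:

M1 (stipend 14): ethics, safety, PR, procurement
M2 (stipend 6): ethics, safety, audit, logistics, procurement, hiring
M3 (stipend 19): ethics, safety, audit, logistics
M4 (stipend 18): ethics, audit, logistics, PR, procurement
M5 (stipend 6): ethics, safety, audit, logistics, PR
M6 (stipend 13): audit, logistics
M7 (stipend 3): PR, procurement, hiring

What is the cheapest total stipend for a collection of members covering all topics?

9

M2, M7 cover every topic at stipend 6 + 3 = 9.
Any cover uses at least 2 members; among all covering selections none totals below 9.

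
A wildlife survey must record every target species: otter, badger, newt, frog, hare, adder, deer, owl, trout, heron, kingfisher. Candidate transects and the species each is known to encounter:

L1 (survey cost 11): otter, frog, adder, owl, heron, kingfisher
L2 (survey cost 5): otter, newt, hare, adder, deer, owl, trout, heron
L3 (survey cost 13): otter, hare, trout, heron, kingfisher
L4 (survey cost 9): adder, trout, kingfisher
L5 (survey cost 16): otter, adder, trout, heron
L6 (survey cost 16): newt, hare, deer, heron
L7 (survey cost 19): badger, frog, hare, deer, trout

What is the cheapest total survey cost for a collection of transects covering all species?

33

L2, L4, L7 cover every species at survey cost 5 + 9 + 19 = 33.
Any cover uses at least 3 transects; among all covering selections none totals below 33.
Greedy by coverage-per-survey cost would pick L2, L1, L7 for 35 — worse than the optimum 33.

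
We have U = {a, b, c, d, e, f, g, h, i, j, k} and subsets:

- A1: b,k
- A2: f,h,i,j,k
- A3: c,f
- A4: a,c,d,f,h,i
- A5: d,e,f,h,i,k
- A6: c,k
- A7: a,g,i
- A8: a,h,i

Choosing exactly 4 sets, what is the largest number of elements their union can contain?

10

Choosing A1, A2, A4, A5 covers {a, b, c, d, e, f, h, i, j, k} — 10 elements.
No choice of 4 sets does better; here g is left uncovered.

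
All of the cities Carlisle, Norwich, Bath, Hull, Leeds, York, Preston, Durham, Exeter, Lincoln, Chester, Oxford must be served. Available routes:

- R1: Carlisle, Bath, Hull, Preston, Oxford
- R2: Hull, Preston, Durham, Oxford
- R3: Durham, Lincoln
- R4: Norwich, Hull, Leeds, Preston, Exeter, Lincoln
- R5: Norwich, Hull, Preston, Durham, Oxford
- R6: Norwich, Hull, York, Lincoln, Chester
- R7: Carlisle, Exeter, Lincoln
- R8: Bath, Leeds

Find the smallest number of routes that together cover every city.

R1, R2, R4, R6 together cover {Carlisle, Norwich, Bath, Hull, Leeds, York, Preston, Durham, Exeter, Lincoln, Chester, Oxford} — every city.
No 3 of the 8 routes cover everything (all 56 triples fall short), so 4 is minimum.

4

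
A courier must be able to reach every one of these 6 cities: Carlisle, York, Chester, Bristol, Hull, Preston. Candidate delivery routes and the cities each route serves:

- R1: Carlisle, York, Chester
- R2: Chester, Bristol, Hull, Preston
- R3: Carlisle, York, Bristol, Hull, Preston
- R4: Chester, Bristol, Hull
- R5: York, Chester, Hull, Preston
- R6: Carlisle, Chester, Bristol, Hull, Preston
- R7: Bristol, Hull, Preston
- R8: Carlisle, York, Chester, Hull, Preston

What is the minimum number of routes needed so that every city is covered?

R1, R2 together cover {Carlisle, York, Chester, Bristol, Hull, Preston} — every city.
No single route contains all 6 cities, so 2 is optimal.

2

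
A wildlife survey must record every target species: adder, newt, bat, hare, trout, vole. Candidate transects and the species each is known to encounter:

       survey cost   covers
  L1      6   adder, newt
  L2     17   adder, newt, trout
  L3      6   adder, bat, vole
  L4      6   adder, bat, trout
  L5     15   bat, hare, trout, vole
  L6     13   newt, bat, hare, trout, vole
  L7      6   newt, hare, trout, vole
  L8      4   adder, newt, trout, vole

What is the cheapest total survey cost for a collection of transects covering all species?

12

L3, L7 cover every species at survey cost 6 + 6 = 12.
Any cover uses at least 2 transects; among all covering selections none totals below 12.
Greedy by coverage-per-survey cost would pick L8, L3, L7 for 16 — worse than the optimum 12.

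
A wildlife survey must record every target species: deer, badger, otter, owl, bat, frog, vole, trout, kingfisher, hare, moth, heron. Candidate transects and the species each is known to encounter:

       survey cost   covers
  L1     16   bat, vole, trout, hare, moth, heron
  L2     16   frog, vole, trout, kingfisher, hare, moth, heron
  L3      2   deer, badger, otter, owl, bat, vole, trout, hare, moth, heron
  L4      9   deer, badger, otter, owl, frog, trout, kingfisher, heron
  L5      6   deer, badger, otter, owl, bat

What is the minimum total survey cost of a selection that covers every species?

L3, L4 cover every species at survey cost 2 + 9 = 11.
Any cover uses at least 2 transects; among all covering selections none totals below 11.

11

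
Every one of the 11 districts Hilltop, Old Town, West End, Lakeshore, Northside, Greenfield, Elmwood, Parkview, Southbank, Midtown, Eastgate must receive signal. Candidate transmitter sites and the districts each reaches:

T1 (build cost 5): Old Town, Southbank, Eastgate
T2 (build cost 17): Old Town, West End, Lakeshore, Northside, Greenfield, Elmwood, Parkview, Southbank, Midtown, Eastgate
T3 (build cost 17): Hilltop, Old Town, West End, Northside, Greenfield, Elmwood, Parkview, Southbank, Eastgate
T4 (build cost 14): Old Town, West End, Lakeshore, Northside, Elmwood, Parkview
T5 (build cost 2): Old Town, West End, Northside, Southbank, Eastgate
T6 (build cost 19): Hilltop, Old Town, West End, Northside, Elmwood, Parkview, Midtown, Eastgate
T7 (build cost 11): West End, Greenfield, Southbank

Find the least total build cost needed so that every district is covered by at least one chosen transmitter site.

34

T2, T3 cover every district at build cost 17 + 17 = 34.
Any cover uses at least 2 transmitter sites; among all covering selections none totals below 34.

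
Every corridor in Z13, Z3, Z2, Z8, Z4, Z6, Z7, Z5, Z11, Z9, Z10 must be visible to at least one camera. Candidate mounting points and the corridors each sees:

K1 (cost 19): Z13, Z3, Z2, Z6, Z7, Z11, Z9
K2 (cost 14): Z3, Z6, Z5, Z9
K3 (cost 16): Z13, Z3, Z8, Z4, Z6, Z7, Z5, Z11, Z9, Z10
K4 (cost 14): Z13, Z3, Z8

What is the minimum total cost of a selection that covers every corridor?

35

K1, K3 cover every corridor at cost 19 + 16 = 35.
Any cover uses at least 2 camera mounts; among all covering selections none totals below 35.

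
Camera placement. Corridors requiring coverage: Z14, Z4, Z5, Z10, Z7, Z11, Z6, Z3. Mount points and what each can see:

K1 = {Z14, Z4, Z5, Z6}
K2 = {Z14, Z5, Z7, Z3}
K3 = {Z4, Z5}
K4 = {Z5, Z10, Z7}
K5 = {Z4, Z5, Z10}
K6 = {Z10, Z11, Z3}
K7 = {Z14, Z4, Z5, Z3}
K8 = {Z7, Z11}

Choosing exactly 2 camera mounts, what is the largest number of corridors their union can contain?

7

Choosing K1, K6 covers {Z14, Z4, Z5, Z10, Z11, Z6, Z3} — 7 corridors.
No choice of 2 camera mounts does better; here Z7 is left uncovered.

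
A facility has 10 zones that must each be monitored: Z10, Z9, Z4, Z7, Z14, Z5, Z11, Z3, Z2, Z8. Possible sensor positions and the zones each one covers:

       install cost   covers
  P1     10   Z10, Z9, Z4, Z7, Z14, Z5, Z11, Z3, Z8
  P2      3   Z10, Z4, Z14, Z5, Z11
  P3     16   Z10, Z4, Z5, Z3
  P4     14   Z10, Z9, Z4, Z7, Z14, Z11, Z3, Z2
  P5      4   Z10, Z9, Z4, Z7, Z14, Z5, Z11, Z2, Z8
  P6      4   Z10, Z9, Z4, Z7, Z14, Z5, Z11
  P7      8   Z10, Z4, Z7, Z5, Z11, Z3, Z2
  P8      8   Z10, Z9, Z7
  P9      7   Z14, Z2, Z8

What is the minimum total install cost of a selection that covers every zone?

P5, P7 cover every zone at install cost 4 + 8 = 12.
Any cover uses at least 2 sensor positions; among all covering selections none totals below 12.

12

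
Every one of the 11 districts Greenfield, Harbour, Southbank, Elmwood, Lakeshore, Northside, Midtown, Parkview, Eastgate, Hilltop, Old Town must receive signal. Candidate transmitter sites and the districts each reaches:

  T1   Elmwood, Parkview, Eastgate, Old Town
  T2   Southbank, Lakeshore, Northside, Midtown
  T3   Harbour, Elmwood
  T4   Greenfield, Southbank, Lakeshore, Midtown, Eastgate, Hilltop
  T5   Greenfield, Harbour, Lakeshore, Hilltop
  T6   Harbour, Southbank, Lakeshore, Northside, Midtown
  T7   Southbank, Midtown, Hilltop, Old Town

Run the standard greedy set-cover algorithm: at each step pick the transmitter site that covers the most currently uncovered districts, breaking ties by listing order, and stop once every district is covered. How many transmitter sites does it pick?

Pick 1: T4 covers 6 new districts (Greenfield, Southbank, Lakeshore, Midtown, Eastgate, Hilltop).
Pick 2: T1 covers 3 new districts (Elmwood, Parkview, Old Town).
Pick 3: T6 covers 2 new districts (Harbour, Northside).
Greedy uses 3 transmitter sites.

3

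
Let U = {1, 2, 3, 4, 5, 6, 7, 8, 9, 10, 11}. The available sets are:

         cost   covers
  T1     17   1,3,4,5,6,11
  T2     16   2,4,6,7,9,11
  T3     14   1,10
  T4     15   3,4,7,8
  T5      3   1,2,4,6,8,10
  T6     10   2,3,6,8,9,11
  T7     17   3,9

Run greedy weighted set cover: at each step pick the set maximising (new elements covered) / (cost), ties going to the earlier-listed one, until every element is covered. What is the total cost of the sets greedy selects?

45

Pick 1: T5 adds 6 new (1, 2, 4, 6, 8, 10) at cost 3 (ratio 6/3).
Pick 2: T6 adds 3 new (3, 9, 11) at cost 10 (ratio 3/10).
Pick 3: T4 adds 1 new (7) at cost 15 (ratio 1/15).
Pick 4: T1 adds 1 new (5) at cost 17 (ratio 1/17).
Greedy total cost: 3 + 10 + 15 + 17 = 45. (The true optimum is 36, so greedy overshoots here.)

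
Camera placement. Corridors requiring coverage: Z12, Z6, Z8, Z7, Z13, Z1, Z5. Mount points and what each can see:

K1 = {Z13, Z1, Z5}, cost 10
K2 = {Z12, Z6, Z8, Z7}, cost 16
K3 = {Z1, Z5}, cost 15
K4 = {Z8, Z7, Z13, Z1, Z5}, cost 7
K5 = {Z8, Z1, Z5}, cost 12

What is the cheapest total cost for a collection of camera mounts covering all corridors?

K2, K4 cover every corridor at cost 16 + 7 = 23.
Any cover uses at least 2 camera mounts; among all covering selections none totals below 23.

23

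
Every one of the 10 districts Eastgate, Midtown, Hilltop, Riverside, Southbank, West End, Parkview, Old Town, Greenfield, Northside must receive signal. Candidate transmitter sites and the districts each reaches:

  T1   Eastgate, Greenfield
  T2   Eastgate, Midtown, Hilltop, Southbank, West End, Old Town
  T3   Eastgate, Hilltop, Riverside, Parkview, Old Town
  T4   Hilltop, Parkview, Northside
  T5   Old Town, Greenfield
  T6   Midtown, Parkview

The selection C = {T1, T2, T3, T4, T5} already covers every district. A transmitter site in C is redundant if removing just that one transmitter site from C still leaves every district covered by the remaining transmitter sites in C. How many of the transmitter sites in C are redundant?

2

Drop T1: the rest still cover every district — redundant.
Drop T2: Midtown, Southbank, West End uncovered — not redundant.
Drop T3: Riverside uncovered — not redundant.
Drop T4: Northside uncovered — not redundant.
Drop T5: the rest still cover every district — redundant.
2 redundant: T1, T5.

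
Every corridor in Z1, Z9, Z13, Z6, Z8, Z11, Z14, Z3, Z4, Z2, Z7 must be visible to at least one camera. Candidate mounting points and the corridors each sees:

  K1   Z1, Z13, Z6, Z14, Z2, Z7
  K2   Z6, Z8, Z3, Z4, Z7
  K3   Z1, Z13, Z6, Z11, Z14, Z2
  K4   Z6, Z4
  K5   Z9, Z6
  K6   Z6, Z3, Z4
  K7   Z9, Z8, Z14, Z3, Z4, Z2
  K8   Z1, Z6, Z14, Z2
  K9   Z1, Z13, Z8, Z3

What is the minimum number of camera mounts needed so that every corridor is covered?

3

K1, K3, K7 together cover {Z1, Z9, Z13, Z6, Z8, Z11, Z14, Z3, Z4, Z2, Z7} — every corridor.
No 2 of the 9 camera mounts cover everything (all 36 pairs fall short), so 3 is minimum.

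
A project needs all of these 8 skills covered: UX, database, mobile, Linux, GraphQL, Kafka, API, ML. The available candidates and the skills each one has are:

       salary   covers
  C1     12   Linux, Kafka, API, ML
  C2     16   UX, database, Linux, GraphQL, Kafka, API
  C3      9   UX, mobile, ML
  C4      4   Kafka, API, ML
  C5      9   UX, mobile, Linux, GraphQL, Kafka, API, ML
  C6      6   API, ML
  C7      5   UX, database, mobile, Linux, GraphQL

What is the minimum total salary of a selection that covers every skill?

C4, C7 cover every skill at salary 4 + 5 = 9.
Any cover uses at least 2 candidates; among all covering selections none totals below 9.

9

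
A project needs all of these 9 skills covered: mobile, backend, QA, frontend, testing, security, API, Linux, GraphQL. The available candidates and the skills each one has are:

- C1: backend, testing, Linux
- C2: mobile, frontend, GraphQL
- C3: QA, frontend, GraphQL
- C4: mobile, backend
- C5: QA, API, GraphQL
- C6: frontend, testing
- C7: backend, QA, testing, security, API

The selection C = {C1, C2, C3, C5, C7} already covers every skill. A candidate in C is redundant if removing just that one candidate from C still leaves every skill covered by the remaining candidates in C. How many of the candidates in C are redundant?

Drop C1: Linux uncovered — not redundant.
Drop C2: mobile uncovered — not redundant.
Drop C3: the rest still cover every skill — redundant.
Drop C5: the rest still cover every skill — redundant.
Drop C7: security uncovered — not redundant.
2 redundant: C3, C5.

2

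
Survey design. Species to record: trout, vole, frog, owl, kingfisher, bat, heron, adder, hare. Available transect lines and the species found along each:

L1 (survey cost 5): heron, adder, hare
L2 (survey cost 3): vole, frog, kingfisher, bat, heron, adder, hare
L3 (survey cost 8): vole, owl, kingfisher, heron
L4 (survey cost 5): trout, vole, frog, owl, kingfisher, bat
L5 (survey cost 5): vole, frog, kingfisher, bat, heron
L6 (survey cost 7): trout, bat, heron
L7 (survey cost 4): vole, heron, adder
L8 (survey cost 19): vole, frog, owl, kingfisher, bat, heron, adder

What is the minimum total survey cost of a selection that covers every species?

8

L2, L4 cover every species at survey cost 3 + 5 = 8.
Any cover uses at least 2 transects; among all covering selections none totals below 8.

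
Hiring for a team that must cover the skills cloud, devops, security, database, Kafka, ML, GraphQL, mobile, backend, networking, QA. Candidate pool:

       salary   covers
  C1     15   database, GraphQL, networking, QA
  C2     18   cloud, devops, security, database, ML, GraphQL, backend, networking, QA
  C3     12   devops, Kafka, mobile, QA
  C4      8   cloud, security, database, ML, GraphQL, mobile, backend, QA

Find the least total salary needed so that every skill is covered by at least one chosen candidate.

30

C2, C3 cover every skill at salary 18 + 12 = 30.
Any cover uses at least 2 candidates; among all covering selections none totals below 30.
Greedy by coverage-per-salary would pick C4, C3, C1 for 35 — worse than the optimum 30.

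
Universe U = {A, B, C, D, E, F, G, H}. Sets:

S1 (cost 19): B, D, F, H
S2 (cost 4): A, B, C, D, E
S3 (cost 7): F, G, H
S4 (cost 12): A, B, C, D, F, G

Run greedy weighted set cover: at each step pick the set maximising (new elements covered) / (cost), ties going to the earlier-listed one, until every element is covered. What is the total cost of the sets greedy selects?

Pick 1: S2 adds 5 new (A, B, C, D, E) at cost 4 (ratio 5/4).
Pick 2: S3 adds 3 new (F, G, H) at cost 7 (ratio 3/7).
Greedy total cost: 4 + 7 = 11.

11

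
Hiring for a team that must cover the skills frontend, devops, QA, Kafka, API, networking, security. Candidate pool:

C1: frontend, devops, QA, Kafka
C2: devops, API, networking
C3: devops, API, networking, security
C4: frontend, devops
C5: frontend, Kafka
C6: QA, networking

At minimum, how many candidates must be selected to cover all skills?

C1, C3 together cover {frontend, devops, QA, Kafka, API, networking, security} — every skill.
No single candidate contains all 7 skills, so 2 is optimal.

2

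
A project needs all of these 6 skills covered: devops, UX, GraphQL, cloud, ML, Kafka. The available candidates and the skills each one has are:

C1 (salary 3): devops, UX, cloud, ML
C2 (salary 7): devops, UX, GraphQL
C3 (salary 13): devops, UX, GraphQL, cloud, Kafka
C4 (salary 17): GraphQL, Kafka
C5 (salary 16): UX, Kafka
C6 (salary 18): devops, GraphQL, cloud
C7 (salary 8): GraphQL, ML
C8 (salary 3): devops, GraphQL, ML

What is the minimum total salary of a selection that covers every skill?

16

C1, C3 cover every skill at salary 3 + 13 = 16.
Any cover uses at least 2 candidates; among all covering selections none totals below 16.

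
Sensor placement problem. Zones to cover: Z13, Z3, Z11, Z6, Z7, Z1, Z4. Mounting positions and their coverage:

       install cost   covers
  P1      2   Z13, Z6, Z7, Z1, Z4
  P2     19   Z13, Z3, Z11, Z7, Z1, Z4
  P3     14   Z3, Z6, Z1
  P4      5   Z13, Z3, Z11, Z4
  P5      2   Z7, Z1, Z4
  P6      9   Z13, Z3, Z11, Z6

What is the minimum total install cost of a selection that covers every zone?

P1, P4 cover every zone at install cost 2 + 5 = 7.
Any cover uses at least 2 sensor positions; among all covering selections none totals below 7.

7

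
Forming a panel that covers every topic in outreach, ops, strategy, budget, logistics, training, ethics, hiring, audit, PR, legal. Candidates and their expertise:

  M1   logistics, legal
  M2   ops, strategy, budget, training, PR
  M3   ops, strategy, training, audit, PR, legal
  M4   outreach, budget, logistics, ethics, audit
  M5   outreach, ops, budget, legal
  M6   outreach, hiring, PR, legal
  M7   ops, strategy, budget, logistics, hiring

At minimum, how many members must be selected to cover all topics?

M2, M4, M6 together cover {outreach, ops, strategy, budget, logistics, training, ethics, hiring, audit, PR, legal} — every topic.
No 2 of the 7 members cover everything (all 21 pairs fall short), so 3 is minimum.

3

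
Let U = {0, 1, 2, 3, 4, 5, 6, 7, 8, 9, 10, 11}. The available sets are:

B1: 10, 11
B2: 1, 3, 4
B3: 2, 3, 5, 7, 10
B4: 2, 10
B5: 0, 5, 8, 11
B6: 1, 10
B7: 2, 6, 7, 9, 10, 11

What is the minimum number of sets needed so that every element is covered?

3

B2, B5, B7 together cover {0, 1, 2, 3, 4, 5, 6, 7, 8, 9, 10, 11} — every element.
No 2 of the 7 sets cover everything (all 21 pairs fall short), so 3 is minimum.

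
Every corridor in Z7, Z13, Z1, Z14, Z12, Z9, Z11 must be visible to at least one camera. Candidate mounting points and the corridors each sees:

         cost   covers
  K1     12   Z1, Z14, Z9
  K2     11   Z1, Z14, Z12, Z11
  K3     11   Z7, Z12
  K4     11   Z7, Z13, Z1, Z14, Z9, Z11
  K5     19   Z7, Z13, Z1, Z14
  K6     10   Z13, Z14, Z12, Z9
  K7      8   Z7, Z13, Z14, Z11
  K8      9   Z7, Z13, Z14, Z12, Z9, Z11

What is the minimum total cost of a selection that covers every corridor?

K2, K8 cover every corridor at cost 11 + 9 = 20.
Any cover uses at least 2 camera mounts; among all covering selections none totals below 20.

20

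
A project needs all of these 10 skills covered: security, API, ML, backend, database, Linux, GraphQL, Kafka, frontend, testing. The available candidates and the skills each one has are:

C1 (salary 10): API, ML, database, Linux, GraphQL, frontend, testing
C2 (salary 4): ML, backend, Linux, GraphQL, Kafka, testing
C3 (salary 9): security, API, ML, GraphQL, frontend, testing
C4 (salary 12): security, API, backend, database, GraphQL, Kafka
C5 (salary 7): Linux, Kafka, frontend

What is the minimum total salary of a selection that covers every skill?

22

C1, C4 cover every skill at salary 10 + 12 = 22.
Any cover uses at least 2 candidates; among all covering selections none totals below 22.
Greedy by coverage-per-salary would pick C2, C3, C1 for 23 — worse than the optimum 22.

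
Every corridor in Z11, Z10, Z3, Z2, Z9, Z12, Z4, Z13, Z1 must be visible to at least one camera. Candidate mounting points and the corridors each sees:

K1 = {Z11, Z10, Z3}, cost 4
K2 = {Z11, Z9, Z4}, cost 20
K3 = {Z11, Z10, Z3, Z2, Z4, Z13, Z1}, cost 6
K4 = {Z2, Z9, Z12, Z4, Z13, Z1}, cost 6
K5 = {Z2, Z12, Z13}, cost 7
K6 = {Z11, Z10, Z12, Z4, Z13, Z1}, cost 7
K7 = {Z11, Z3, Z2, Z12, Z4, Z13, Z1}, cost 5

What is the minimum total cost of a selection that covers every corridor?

10

K1, K4 cover every corridor at cost 4 + 6 = 10.
Any cover uses at least 2 camera mounts; among all covering selections none totals below 10.
Greedy by coverage-per-cost would pick K7, K1, K4 for 15 — worse than the optimum 10.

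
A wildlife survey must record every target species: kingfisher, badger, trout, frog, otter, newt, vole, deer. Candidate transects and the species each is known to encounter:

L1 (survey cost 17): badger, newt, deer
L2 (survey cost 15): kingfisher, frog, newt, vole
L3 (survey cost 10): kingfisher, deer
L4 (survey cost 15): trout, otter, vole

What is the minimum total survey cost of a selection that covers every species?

47

L1, L2, L4 cover every species at survey cost 17 + 15 + 15 = 47.
Any cover uses at least 3 transects; among all covering selections none totals below 47.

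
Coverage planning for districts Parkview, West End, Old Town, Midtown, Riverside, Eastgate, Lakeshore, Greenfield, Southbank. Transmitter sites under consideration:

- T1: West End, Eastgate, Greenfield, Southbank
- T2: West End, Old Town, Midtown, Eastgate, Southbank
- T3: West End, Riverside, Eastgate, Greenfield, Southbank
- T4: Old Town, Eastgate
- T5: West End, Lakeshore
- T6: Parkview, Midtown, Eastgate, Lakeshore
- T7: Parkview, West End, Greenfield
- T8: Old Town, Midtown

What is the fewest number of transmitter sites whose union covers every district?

3

T2, T3, T6 together cover {Parkview, West End, Old Town, Midtown, Riverside, Eastgate, Lakeshore, Greenfield, Southbank} — every district.
No 2 of the 8 transmitter sites cover everything (all 28 pairs fall short), so 3 is minimum.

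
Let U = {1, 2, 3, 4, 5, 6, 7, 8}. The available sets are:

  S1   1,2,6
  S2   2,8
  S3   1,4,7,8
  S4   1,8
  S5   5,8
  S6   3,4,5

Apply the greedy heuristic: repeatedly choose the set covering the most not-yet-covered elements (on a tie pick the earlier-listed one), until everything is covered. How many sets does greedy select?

Pick 1: S3 covers 4 new elements (1, 4, 7, 8).
Pick 2: S1 covers 2 new elements (2, 6).
Pick 3: S6 covers 2 new elements (3, 5).
Greedy uses 3 sets.

3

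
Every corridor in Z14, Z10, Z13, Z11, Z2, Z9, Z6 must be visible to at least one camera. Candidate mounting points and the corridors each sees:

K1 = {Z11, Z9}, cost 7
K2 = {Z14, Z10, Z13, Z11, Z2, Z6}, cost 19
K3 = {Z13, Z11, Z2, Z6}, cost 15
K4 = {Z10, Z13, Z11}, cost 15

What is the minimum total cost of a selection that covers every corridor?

K1, K2 cover every corridor at cost 7 + 19 = 26.
Any cover uses at least 2 camera mounts; among all covering selections none totals below 26.

26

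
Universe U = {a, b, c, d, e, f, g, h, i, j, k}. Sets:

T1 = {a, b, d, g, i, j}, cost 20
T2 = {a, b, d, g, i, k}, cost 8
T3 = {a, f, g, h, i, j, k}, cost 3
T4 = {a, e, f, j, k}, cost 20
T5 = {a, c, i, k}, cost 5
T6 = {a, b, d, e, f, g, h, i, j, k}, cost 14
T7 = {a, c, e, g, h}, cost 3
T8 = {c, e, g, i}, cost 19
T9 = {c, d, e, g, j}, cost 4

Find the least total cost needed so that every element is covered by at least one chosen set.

T2, T3, T7 cover every element at cost 8 + 3 + 3 = 14.
Any cover uses at least 2 sets; among all covering selections none totals below 14.
Greedy by coverage-per-cost would pick T3, T9, T2 for 15 — worse than the optimum 14.

14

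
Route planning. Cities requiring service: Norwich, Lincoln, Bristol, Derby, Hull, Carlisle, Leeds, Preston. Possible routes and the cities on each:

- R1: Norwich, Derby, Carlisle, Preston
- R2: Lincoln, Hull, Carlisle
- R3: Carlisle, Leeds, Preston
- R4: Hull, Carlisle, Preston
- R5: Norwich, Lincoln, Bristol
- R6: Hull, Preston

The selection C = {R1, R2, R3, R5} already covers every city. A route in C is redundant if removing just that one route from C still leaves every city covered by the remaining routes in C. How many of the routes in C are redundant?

0

Drop R1: Derby uncovered — not redundant.
Drop R2: Hull uncovered — not redundant.
Drop R3: Leeds uncovered — not redundant.
Drop R5: Bristol uncovered — not redundant.
None of the routes in C is redundant.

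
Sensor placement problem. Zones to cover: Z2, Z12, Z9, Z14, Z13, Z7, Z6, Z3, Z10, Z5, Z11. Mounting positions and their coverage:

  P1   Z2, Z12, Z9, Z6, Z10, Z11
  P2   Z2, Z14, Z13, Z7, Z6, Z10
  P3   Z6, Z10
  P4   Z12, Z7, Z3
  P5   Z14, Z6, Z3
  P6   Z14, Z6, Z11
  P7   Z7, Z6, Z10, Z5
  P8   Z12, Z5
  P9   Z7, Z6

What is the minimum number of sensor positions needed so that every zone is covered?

4

P1, P2, P4, P7 together cover {Z2, Z12, Z9, Z14, Z13, Z7, Z6, Z3, Z10, Z5, Z11} — every zone.
No 3 of the 9 sensor positions cover everything (all 84 triples fall short), so 4 is minimum.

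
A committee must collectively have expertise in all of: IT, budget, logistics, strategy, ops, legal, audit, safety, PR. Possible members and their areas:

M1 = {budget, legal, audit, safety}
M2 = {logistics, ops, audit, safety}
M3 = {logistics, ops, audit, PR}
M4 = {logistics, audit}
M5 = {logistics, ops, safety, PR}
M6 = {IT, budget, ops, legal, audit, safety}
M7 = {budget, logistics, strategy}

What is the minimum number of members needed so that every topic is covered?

M3, M6, M7 together cover {IT, budget, logistics, strategy, ops, legal, audit, safety, PR} — every topic.
No 2 of the 7 members cover everything (all 21 pairs fall short), so 3 is minimum.

3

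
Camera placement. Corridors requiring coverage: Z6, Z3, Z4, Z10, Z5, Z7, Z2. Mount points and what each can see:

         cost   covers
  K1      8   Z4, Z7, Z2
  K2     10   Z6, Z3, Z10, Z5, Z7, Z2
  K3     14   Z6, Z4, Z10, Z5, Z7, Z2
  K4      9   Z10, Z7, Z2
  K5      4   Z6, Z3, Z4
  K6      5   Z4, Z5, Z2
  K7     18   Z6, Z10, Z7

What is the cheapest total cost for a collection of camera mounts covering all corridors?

14

K2, K5 cover every corridor at cost 10 + 4 = 14.
Any cover uses at least 2 camera mounts; among all covering selections none totals below 14.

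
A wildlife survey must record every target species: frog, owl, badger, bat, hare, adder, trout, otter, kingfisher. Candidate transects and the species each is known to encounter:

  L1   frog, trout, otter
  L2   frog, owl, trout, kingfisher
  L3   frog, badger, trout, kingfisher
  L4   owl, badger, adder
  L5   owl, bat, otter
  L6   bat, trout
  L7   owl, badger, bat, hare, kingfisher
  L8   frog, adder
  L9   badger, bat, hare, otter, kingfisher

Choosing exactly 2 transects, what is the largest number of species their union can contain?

Choosing L1, L7 covers {frog, owl, badger, bat, hare, trout, otter, kingfisher} — 8 species.
No choice of 2 transects does better; here adder is left uncovered.

8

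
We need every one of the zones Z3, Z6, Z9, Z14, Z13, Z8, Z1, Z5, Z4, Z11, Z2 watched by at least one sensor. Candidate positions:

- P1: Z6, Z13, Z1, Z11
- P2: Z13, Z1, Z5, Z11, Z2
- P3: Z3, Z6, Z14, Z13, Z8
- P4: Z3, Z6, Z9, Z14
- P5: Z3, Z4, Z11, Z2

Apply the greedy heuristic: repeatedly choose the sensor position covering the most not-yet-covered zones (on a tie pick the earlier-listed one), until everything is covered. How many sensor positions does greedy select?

4

Pick 1: P2 covers 5 new zones (Z13, Z1, Z5, Z11, Z2).
Pick 2: P3 covers 4 new zones (Z3, Z6, Z14, Z8).
Pick 3: P4 covers 1 new zones (Z9).
Pick 4: P5 covers 1 new zones (Z4).
Greedy uses 4 sensor positions.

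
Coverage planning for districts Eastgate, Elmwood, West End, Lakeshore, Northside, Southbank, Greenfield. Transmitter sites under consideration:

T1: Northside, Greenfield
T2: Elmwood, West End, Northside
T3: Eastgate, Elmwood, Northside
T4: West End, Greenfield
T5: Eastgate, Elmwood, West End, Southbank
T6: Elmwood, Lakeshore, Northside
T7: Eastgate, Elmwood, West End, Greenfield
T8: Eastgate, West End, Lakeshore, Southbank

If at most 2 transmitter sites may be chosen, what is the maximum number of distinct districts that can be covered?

Choosing T1, T5 covers {Eastgate, Elmwood, West End, Northside, Southbank, Greenfield} — 6 districts.
No choice of 2 transmitter sites does better; here Lakeshore is left uncovered.

6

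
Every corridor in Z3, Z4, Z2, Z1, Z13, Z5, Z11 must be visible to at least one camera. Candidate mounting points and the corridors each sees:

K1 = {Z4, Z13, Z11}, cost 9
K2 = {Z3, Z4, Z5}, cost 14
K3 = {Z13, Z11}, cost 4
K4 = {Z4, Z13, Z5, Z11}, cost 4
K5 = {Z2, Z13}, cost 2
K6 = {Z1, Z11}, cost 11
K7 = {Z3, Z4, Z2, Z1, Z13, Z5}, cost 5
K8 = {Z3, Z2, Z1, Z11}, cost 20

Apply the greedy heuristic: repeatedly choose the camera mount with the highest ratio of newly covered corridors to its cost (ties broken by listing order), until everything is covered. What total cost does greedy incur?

9

Pick 1: K7 adds 6 new (Z3, Z4, Z2, Z1, Z13, Z5) at cost 5 (ratio 6/5).
Pick 2: K3 adds 1 new (Z11) at cost 4 (ratio 1/4).
Greedy total cost: 5 + 4 = 9.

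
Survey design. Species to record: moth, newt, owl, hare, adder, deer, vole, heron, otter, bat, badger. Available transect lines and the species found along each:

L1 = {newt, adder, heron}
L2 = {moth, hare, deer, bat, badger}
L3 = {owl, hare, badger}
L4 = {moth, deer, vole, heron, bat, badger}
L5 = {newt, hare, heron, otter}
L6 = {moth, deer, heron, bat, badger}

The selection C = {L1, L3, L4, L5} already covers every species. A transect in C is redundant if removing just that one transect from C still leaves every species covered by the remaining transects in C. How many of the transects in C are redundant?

Drop L1: adder uncovered — not redundant.
Drop L3: owl uncovered — not redundant.
Drop L4: moth, deer, vole, bat uncovered — not redundant.
Drop L5: otter uncovered — not redundant.
None of the transects in C is redundant.

0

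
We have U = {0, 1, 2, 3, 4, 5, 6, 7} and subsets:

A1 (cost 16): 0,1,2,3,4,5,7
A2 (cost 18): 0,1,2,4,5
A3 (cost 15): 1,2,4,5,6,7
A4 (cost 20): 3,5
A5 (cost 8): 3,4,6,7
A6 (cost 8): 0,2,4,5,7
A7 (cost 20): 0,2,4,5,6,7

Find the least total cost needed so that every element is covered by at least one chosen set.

A1, A5 cover every element at cost 16 + 8 = 24.
Any cover uses at least 2 sets; among all covering selections none totals below 24.
Greedy by coverage-per-cost would pick A6, A5, A3 for 31 — worse than the optimum 24.

24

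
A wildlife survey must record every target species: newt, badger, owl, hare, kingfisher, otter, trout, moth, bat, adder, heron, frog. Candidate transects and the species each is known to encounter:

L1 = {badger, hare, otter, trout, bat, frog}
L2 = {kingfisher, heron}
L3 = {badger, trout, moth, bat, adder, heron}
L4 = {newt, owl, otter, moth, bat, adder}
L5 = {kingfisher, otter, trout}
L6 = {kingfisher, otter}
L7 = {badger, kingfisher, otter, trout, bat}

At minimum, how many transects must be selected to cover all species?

3

L1, L2, L4 together cover {newt, badger, owl, hare, kingfisher, otter, trout, moth, bat, adder, heron, frog} — every species.
No 2 of the 7 transects cover everything (all 21 pairs fall short), so 3 is minimum.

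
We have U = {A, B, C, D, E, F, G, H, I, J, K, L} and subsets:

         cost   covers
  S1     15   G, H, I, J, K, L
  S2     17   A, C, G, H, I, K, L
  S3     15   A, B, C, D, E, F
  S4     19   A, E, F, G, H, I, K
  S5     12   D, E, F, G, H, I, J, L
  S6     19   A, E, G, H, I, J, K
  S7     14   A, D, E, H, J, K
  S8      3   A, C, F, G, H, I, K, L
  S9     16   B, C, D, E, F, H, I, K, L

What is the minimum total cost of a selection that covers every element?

30

S1, S3 cover every element at cost 15 + 15 = 30.
Any cover uses at least 2 sets; among all covering selections none totals below 30.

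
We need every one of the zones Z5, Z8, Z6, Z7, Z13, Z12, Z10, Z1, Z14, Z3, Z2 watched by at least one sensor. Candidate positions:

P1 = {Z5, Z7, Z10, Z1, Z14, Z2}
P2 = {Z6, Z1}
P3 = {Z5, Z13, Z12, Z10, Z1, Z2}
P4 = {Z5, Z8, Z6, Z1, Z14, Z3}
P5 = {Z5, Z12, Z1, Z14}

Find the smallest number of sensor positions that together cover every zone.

P1, P3, P4 together cover {Z5, Z8, Z6, Z7, Z13, Z12, Z10, Z1, Z14, Z3, Z2} — every zone.
No 2 of the 5 sensor positions cover everything (all 10 pairs fall short), so 3 is minimum.

3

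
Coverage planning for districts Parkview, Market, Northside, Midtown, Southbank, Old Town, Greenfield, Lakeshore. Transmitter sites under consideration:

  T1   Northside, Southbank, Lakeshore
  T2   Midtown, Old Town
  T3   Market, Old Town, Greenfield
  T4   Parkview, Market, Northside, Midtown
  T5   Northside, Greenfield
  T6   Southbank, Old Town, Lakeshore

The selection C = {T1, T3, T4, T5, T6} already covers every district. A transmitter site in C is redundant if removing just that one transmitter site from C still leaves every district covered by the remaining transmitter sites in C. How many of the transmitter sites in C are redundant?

4

Drop T1: the rest still cover every district — redundant.
Drop T3: the rest still cover every district — redundant.
Drop T4: Parkview, Midtown uncovered — not redundant.
Drop T5: the rest still cover every district — redundant.
Drop T6: the rest still cover every district — redundant.
4 redundant: T1, T3, T5, T6.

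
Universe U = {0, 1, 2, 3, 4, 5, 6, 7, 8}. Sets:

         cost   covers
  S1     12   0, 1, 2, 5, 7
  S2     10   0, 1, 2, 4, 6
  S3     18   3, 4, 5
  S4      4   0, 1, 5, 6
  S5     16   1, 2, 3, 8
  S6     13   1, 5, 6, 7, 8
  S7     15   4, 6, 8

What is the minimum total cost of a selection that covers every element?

S1, S2, S5 cover every element at cost 12 + 10 + 16 = 38.
Any cover uses at least 3 sets; among all covering selections none totals below 38.
Greedy by coverage-per-cost would pick S4, S2, S6, S5 for 43 — worse than the optimum 38.

38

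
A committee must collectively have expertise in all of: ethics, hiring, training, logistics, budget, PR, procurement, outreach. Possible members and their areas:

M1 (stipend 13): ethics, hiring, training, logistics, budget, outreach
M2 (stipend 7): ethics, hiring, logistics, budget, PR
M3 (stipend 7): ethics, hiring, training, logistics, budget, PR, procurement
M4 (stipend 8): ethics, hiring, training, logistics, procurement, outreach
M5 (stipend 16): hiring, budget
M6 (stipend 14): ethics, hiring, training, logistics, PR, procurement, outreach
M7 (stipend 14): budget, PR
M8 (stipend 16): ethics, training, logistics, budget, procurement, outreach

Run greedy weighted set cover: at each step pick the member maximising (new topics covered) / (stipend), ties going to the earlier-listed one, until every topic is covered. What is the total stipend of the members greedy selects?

15

Pick 1: M3 adds 7 new (ethics, hiring, training, logistics, budget, PR, procurement) at stipend 7 (ratio 7/7).
Pick 2: M4 adds 1 new (outreach) at stipend 8 (ratio 1/8).
Greedy total stipend: 7 + 8 = 15.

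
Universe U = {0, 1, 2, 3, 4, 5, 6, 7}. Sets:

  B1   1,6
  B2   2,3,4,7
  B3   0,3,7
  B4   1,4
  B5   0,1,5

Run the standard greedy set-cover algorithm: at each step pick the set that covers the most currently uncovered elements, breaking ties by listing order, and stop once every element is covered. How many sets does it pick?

Pick 1: B2 covers 4 new elements (2, 3, 4, 7).
Pick 2: B5 covers 3 new elements (0, 1, 5).
Pick 3: B1 covers 1 new elements (6).
Greedy uses 3 sets.

3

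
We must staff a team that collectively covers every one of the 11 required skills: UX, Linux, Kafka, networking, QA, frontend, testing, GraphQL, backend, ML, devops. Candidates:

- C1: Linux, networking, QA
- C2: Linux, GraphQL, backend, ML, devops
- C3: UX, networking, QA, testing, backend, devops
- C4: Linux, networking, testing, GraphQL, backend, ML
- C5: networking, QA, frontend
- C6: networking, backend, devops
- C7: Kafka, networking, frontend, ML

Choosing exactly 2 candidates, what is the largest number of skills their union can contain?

Choosing C2, C3 covers {UX, Linux, networking, QA, testing, GraphQL, backend, ML, devops} — 9 skills.
No choice of 2 candidates does better; here Kafka, frontend are left uncovered.

9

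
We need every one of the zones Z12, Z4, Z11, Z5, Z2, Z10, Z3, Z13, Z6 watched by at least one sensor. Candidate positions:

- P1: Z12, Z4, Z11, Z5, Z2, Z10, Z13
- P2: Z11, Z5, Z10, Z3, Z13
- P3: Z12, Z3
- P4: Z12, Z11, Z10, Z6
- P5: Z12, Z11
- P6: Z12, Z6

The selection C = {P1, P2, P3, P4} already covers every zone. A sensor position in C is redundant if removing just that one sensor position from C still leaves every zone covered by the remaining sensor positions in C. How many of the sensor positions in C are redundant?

2

Drop P1: Z4, Z2 uncovered — not redundant.
Drop P2: the rest still cover every zone — redundant.
Drop P3: the rest still cover every zone — redundant.
Drop P4: Z6 uncovered — not redundant.
2 redundant: P2, P3.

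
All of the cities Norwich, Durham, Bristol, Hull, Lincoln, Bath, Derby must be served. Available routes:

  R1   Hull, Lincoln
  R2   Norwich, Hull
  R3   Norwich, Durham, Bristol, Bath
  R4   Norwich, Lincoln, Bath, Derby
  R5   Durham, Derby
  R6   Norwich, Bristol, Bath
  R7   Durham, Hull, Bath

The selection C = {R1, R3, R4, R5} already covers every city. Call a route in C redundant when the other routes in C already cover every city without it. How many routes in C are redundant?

2

Drop R1: Hull uncovered — not redundant.
Drop R3: Bristol uncovered — not redundant.
Drop R4: the rest still cover every city — redundant.
Drop R5: the rest still cover every city — redundant.
2 redundant: R4, R5.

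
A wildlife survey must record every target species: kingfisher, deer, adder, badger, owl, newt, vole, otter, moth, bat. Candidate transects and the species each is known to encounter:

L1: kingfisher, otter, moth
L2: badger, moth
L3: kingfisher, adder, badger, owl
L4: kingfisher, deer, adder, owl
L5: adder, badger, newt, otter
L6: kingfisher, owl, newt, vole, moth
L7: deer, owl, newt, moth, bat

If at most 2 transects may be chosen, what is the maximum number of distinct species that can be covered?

Choosing L3, L7 covers {kingfisher, deer, adder, badger, owl, newt, moth, bat} — 8 species.
No choice of 2 transects does better; here vole, otter are left uncovered.

8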